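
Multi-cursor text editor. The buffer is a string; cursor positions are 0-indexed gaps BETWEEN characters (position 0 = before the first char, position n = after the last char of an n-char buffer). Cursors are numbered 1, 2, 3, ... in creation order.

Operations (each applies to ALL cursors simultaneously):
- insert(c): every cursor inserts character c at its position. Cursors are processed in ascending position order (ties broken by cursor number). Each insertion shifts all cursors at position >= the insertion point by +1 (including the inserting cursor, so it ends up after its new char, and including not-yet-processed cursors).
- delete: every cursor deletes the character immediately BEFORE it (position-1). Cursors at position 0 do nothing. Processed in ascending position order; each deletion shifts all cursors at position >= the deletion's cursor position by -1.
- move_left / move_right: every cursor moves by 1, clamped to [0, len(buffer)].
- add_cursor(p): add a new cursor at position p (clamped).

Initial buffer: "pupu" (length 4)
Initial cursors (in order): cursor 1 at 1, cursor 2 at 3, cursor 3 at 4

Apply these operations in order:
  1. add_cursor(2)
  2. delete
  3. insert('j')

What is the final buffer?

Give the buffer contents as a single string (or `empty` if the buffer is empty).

After op 1 (add_cursor(2)): buffer="pupu" (len 4), cursors c1@1 c4@2 c2@3 c3@4, authorship ....
After op 2 (delete): buffer="" (len 0), cursors c1@0 c2@0 c3@0 c4@0, authorship 
After op 3 (insert('j')): buffer="jjjj" (len 4), cursors c1@4 c2@4 c3@4 c4@4, authorship 1234

Answer: jjjj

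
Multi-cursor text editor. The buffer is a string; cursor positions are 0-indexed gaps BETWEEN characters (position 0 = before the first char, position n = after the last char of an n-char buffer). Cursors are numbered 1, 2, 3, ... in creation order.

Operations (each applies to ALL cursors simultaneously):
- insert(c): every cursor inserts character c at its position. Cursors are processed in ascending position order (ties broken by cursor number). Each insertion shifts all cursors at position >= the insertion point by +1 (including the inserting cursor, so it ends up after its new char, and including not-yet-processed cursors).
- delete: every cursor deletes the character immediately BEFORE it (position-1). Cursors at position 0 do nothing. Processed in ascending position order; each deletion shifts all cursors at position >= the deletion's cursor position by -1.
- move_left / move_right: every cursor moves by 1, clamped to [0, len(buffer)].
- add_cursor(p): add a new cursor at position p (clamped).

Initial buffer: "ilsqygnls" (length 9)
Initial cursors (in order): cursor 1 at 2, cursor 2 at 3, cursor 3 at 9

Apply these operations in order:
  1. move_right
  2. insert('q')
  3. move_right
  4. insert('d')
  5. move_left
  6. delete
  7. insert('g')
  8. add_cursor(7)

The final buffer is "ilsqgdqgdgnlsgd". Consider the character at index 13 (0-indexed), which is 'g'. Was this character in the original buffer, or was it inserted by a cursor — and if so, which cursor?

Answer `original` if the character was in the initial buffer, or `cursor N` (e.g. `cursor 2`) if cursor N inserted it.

After op 1 (move_right): buffer="ilsqygnls" (len 9), cursors c1@3 c2@4 c3@9, authorship .........
After op 2 (insert('q')): buffer="ilsqqqygnlsq" (len 12), cursors c1@4 c2@6 c3@12, authorship ...1.2.....3
After op 3 (move_right): buffer="ilsqqqygnlsq" (len 12), cursors c1@5 c2@7 c3@12, authorship ...1.2.....3
After op 4 (insert('d')): buffer="ilsqqdqydgnlsqd" (len 15), cursors c1@6 c2@9 c3@15, authorship ...1.12.2....33
After op 5 (move_left): buffer="ilsqqdqydgnlsqd" (len 15), cursors c1@5 c2@8 c3@14, authorship ...1.12.2....33
After op 6 (delete): buffer="ilsqdqdgnlsd" (len 12), cursors c1@4 c2@6 c3@11, authorship ...1122....3
After op 7 (insert('g')): buffer="ilsqgdqgdgnlsgd" (len 15), cursors c1@5 c2@8 c3@14, authorship ...111222....33
After op 8 (add_cursor(7)): buffer="ilsqgdqgdgnlsgd" (len 15), cursors c1@5 c4@7 c2@8 c3@14, authorship ...111222....33
Authorship (.=original, N=cursor N): . . . 1 1 1 2 2 2 . . . . 3 3
Index 13: author = 3

Answer: cursor 3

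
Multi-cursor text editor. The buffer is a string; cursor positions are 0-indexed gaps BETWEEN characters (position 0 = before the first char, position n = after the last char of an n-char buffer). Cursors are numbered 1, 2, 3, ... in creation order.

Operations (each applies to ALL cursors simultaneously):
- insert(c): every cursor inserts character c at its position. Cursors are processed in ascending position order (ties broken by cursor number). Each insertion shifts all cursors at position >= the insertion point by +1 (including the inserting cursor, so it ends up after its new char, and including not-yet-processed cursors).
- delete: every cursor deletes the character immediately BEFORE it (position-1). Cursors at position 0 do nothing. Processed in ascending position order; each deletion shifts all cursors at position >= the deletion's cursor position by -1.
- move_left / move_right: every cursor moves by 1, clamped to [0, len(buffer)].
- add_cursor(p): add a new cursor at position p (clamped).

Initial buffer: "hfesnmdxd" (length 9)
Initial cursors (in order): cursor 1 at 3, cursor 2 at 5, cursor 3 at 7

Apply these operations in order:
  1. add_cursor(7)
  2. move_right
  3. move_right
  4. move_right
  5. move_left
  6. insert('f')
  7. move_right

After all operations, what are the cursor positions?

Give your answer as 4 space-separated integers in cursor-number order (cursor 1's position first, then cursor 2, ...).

After op 1 (add_cursor(7)): buffer="hfesnmdxd" (len 9), cursors c1@3 c2@5 c3@7 c4@7, authorship .........
After op 2 (move_right): buffer="hfesnmdxd" (len 9), cursors c1@4 c2@6 c3@8 c4@8, authorship .........
After op 3 (move_right): buffer="hfesnmdxd" (len 9), cursors c1@5 c2@7 c3@9 c4@9, authorship .........
After op 4 (move_right): buffer="hfesnmdxd" (len 9), cursors c1@6 c2@8 c3@9 c4@9, authorship .........
After op 5 (move_left): buffer="hfesnmdxd" (len 9), cursors c1@5 c2@7 c3@8 c4@8, authorship .........
After op 6 (insert('f')): buffer="hfesnfmdfxffd" (len 13), cursors c1@6 c2@9 c3@12 c4@12, authorship .....1..2.34.
After op 7 (move_right): buffer="hfesnfmdfxffd" (len 13), cursors c1@7 c2@10 c3@13 c4@13, authorship .....1..2.34.

Answer: 7 10 13 13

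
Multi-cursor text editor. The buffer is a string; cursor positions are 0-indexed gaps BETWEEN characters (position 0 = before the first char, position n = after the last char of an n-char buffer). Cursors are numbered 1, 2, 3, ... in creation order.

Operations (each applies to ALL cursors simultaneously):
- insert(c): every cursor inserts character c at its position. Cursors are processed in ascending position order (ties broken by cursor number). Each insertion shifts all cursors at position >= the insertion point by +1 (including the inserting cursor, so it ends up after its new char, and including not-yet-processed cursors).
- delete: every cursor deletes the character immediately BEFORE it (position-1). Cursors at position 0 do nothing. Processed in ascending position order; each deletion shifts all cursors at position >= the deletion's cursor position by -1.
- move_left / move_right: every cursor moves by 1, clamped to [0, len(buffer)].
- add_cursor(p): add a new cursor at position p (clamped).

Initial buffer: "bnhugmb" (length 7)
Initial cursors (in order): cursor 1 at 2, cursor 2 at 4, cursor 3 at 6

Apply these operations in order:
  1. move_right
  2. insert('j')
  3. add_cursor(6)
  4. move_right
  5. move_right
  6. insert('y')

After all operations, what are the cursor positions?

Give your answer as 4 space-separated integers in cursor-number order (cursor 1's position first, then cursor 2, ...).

After op 1 (move_right): buffer="bnhugmb" (len 7), cursors c1@3 c2@5 c3@7, authorship .......
After op 2 (insert('j')): buffer="bnhjugjmbj" (len 10), cursors c1@4 c2@7 c3@10, authorship ...1..2..3
After op 3 (add_cursor(6)): buffer="bnhjugjmbj" (len 10), cursors c1@4 c4@6 c2@7 c3@10, authorship ...1..2..3
After op 4 (move_right): buffer="bnhjugjmbj" (len 10), cursors c1@5 c4@7 c2@8 c3@10, authorship ...1..2..3
After op 5 (move_right): buffer="bnhjugjmbj" (len 10), cursors c1@6 c4@8 c2@9 c3@10, authorship ...1..2..3
After op 6 (insert('y')): buffer="bnhjugyjmybyjy" (len 14), cursors c1@7 c4@10 c2@12 c3@14, authorship ...1..12.4.233

Answer: 7 12 14 10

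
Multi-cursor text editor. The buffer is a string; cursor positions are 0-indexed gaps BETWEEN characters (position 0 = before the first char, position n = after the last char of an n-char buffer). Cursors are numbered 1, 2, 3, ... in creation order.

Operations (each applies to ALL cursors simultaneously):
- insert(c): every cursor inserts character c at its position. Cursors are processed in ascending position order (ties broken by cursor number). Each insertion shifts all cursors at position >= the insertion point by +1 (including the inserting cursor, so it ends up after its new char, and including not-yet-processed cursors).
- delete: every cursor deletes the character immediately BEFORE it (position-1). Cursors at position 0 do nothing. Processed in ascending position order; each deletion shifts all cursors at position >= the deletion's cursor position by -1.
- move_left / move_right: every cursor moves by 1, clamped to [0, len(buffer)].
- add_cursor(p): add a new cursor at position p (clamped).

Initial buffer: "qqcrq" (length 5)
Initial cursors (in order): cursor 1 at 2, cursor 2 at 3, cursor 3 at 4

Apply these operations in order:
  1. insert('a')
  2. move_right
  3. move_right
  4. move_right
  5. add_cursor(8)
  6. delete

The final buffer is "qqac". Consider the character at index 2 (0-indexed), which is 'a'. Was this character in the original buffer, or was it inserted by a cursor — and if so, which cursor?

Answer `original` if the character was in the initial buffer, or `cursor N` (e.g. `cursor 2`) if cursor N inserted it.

After op 1 (insert('a')): buffer="qqacaraq" (len 8), cursors c1@3 c2@5 c3@7, authorship ..1.2.3.
After op 2 (move_right): buffer="qqacaraq" (len 8), cursors c1@4 c2@6 c3@8, authorship ..1.2.3.
After op 3 (move_right): buffer="qqacaraq" (len 8), cursors c1@5 c2@7 c3@8, authorship ..1.2.3.
After op 4 (move_right): buffer="qqacaraq" (len 8), cursors c1@6 c2@8 c3@8, authorship ..1.2.3.
After op 5 (add_cursor(8)): buffer="qqacaraq" (len 8), cursors c1@6 c2@8 c3@8 c4@8, authorship ..1.2.3.
After op 6 (delete): buffer="qqac" (len 4), cursors c1@4 c2@4 c3@4 c4@4, authorship ..1.
Authorship (.=original, N=cursor N): . . 1 .
Index 2: author = 1

Answer: cursor 1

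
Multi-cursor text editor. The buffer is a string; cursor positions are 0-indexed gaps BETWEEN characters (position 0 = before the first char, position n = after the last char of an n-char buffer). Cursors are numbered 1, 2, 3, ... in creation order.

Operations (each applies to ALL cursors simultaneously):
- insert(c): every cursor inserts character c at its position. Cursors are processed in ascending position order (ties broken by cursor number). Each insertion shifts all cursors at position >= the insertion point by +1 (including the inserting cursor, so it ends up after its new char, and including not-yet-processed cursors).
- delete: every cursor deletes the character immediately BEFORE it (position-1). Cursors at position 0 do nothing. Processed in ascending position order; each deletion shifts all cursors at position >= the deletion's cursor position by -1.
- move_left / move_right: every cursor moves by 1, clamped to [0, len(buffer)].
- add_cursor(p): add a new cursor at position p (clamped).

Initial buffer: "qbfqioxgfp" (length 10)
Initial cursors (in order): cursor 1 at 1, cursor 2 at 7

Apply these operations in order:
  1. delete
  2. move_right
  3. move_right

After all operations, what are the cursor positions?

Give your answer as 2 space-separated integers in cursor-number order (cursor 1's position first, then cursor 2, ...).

Answer: 2 7

Derivation:
After op 1 (delete): buffer="bfqiogfp" (len 8), cursors c1@0 c2@5, authorship ........
After op 2 (move_right): buffer="bfqiogfp" (len 8), cursors c1@1 c2@6, authorship ........
After op 3 (move_right): buffer="bfqiogfp" (len 8), cursors c1@2 c2@7, authorship ........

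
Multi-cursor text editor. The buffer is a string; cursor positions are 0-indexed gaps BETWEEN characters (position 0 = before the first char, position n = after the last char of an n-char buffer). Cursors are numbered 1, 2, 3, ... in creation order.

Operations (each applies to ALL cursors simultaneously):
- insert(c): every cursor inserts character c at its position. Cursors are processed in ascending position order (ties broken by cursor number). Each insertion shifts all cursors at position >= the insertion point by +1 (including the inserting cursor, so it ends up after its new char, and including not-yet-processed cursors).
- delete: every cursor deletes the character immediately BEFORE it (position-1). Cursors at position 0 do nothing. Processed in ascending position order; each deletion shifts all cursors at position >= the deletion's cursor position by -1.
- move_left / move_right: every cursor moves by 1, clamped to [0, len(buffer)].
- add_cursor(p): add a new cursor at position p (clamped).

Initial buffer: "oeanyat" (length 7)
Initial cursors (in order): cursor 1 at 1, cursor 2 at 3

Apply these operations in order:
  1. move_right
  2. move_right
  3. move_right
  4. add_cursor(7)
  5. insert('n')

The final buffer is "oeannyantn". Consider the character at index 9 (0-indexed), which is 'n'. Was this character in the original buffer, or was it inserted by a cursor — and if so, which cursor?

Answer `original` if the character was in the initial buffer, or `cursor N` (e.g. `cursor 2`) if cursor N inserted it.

After op 1 (move_right): buffer="oeanyat" (len 7), cursors c1@2 c2@4, authorship .......
After op 2 (move_right): buffer="oeanyat" (len 7), cursors c1@3 c2@5, authorship .......
After op 3 (move_right): buffer="oeanyat" (len 7), cursors c1@4 c2@6, authorship .......
After op 4 (add_cursor(7)): buffer="oeanyat" (len 7), cursors c1@4 c2@6 c3@7, authorship .......
After op 5 (insert('n')): buffer="oeannyantn" (len 10), cursors c1@5 c2@8 c3@10, authorship ....1..2.3
Authorship (.=original, N=cursor N): . . . . 1 . . 2 . 3
Index 9: author = 3

Answer: cursor 3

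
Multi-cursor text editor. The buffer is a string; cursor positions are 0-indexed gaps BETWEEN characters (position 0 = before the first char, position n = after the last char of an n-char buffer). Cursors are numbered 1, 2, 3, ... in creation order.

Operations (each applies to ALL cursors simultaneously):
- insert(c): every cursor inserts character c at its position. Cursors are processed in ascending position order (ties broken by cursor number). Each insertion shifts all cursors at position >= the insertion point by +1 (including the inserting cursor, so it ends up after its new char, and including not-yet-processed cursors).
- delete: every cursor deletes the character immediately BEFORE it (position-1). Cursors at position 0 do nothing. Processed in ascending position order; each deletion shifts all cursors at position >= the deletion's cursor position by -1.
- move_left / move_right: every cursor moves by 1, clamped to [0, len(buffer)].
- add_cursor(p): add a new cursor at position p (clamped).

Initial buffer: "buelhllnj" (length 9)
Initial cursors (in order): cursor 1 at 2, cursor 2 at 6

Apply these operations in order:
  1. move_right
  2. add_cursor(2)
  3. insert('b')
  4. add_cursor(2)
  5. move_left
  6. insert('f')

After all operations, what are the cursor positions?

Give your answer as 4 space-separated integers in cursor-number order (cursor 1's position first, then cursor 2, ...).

After op 1 (move_right): buffer="buelhllnj" (len 9), cursors c1@3 c2@7, authorship .........
After op 2 (add_cursor(2)): buffer="buelhllnj" (len 9), cursors c3@2 c1@3 c2@7, authorship .........
After op 3 (insert('b')): buffer="bubeblhllbnj" (len 12), cursors c3@3 c1@5 c2@10, authorship ..3.1....2..
After op 4 (add_cursor(2)): buffer="bubeblhllbnj" (len 12), cursors c4@2 c3@3 c1@5 c2@10, authorship ..3.1....2..
After op 5 (move_left): buffer="bubeblhllbnj" (len 12), cursors c4@1 c3@2 c1@4 c2@9, authorship ..3.1....2..
After op 6 (insert('f')): buffer="bfufbefblhllfbnj" (len 16), cursors c4@2 c3@4 c1@7 c2@13, authorship .4.33.11....22..

Answer: 7 13 4 2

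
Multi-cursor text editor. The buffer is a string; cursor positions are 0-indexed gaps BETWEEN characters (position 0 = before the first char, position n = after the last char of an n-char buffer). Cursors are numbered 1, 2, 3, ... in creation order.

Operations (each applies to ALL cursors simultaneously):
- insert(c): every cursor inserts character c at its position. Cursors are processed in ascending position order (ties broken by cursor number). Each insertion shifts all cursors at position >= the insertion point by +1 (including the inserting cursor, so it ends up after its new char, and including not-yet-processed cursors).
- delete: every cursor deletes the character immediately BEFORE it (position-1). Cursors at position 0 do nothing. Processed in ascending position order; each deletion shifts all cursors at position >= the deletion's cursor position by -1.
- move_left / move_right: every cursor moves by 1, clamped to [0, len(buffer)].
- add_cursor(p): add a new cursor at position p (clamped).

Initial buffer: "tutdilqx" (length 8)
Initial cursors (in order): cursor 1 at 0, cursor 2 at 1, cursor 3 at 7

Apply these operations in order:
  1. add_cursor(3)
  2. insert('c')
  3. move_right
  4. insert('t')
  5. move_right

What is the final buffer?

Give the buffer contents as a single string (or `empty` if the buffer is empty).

Answer: cttcuttcdtilqcxt

Derivation:
After op 1 (add_cursor(3)): buffer="tutdilqx" (len 8), cursors c1@0 c2@1 c4@3 c3@7, authorship ........
After op 2 (insert('c')): buffer="ctcutcdilqcx" (len 12), cursors c1@1 c2@3 c4@6 c3@11, authorship 1.2..4....3.
After op 3 (move_right): buffer="ctcutcdilqcx" (len 12), cursors c1@2 c2@4 c4@7 c3@12, authorship 1.2..4....3.
After op 4 (insert('t')): buffer="cttcuttcdtilqcxt" (len 16), cursors c1@3 c2@6 c4@10 c3@16, authorship 1.12.2.4.4...3.3
After op 5 (move_right): buffer="cttcuttcdtilqcxt" (len 16), cursors c1@4 c2@7 c4@11 c3@16, authorship 1.12.2.4.4...3.3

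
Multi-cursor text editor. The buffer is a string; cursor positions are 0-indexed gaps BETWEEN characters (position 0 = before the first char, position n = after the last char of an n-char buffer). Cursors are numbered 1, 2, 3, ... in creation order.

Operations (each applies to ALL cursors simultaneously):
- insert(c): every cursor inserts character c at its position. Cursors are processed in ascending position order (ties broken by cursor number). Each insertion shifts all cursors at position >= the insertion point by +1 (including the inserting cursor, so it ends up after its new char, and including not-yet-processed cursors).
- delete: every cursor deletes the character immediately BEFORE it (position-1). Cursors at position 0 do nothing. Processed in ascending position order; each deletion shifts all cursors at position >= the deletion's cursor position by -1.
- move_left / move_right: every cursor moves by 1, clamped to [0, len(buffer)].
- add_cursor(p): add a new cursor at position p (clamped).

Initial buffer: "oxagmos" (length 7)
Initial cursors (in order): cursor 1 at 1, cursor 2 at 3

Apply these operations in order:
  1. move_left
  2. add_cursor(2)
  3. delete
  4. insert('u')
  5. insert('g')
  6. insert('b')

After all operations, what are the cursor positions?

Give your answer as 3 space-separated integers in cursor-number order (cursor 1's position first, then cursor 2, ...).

After op 1 (move_left): buffer="oxagmos" (len 7), cursors c1@0 c2@2, authorship .......
After op 2 (add_cursor(2)): buffer="oxagmos" (len 7), cursors c1@0 c2@2 c3@2, authorship .......
After op 3 (delete): buffer="agmos" (len 5), cursors c1@0 c2@0 c3@0, authorship .....
After op 4 (insert('u')): buffer="uuuagmos" (len 8), cursors c1@3 c2@3 c3@3, authorship 123.....
After op 5 (insert('g')): buffer="uuugggagmos" (len 11), cursors c1@6 c2@6 c3@6, authorship 123123.....
After op 6 (insert('b')): buffer="uuugggbbbagmos" (len 14), cursors c1@9 c2@9 c3@9, authorship 123123123.....

Answer: 9 9 9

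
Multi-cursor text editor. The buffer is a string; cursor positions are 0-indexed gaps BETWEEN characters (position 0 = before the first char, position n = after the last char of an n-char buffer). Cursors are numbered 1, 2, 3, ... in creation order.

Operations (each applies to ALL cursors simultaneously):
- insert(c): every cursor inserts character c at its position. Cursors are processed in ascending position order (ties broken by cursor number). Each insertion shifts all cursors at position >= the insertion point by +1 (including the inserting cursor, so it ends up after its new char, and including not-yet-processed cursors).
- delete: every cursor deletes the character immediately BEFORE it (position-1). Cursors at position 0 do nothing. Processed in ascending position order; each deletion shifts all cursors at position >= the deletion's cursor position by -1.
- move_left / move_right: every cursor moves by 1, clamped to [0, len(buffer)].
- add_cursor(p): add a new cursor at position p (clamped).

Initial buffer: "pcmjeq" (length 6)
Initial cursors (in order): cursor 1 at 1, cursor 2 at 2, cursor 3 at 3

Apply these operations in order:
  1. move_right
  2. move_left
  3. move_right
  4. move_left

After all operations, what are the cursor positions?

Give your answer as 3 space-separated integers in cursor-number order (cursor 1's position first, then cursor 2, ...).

Answer: 1 2 3

Derivation:
After op 1 (move_right): buffer="pcmjeq" (len 6), cursors c1@2 c2@3 c3@4, authorship ......
After op 2 (move_left): buffer="pcmjeq" (len 6), cursors c1@1 c2@2 c3@3, authorship ......
After op 3 (move_right): buffer="pcmjeq" (len 6), cursors c1@2 c2@3 c3@4, authorship ......
After op 4 (move_left): buffer="pcmjeq" (len 6), cursors c1@1 c2@2 c3@3, authorship ......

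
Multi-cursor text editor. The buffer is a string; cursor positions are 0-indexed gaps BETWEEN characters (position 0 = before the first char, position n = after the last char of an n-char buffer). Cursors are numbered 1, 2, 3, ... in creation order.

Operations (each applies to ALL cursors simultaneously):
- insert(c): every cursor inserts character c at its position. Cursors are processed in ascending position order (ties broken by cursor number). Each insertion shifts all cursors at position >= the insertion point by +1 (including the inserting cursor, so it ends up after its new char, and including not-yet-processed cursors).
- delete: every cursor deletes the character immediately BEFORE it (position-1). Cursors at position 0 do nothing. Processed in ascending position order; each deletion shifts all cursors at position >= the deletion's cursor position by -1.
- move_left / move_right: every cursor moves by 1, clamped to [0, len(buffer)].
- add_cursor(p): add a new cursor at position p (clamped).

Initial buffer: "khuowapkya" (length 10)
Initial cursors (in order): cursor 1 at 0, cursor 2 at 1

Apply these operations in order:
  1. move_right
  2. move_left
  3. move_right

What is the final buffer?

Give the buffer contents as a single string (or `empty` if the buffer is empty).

After op 1 (move_right): buffer="khuowapkya" (len 10), cursors c1@1 c2@2, authorship ..........
After op 2 (move_left): buffer="khuowapkya" (len 10), cursors c1@0 c2@1, authorship ..........
After op 3 (move_right): buffer="khuowapkya" (len 10), cursors c1@1 c2@2, authorship ..........

Answer: khuowapkya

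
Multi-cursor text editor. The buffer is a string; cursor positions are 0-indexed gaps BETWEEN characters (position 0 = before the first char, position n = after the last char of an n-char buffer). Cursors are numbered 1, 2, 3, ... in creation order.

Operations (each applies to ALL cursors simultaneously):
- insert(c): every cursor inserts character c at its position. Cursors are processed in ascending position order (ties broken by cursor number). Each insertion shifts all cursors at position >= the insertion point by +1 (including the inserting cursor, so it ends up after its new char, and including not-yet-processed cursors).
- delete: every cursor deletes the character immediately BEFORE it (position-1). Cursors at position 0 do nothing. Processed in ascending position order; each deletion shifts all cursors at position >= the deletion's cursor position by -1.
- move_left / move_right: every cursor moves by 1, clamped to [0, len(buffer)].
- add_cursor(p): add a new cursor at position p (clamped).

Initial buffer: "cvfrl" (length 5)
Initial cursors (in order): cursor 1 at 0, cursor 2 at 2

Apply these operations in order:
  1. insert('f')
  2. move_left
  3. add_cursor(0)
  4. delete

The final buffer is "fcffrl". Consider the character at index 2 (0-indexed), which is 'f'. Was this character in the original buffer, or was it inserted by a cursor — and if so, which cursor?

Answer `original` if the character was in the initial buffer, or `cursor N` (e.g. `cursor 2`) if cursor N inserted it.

After op 1 (insert('f')): buffer="fcvffrl" (len 7), cursors c1@1 c2@4, authorship 1..2...
After op 2 (move_left): buffer="fcvffrl" (len 7), cursors c1@0 c2@3, authorship 1..2...
After op 3 (add_cursor(0)): buffer="fcvffrl" (len 7), cursors c1@0 c3@0 c2@3, authorship 1..2...
After op 4 (delete): buffer="fcffrl" (len 6), cursors c1@0 c3@0 c2@2, authorship 1.2...
Authorship (.=original, N=cursor N): 1 . 2 . . .
Index 2: author = 2

Answer: cursor 2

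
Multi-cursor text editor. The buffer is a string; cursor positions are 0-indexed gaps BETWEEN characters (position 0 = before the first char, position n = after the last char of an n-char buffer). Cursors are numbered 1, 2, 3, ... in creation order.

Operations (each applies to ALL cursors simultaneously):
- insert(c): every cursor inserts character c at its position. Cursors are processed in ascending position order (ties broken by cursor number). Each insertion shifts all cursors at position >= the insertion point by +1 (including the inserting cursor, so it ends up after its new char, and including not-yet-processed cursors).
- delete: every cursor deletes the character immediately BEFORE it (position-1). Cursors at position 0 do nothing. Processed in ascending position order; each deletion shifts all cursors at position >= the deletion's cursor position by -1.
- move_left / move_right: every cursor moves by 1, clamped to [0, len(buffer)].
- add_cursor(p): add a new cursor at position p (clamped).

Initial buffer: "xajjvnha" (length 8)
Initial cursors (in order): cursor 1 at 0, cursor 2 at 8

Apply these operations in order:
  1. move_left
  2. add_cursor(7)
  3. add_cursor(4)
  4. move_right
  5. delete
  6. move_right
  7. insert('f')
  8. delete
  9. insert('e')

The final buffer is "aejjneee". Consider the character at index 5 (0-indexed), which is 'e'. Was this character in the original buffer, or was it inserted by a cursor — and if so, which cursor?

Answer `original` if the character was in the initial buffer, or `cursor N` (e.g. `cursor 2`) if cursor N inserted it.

After op 1 (move_left): buffer="xajjvnha" (len 8), cursors c1@0 c2@7, authorship ........
After op 2 (add_cursor(7)): buffer="xajjvnha" (len 8), cursors c1@0 c2@7 c3@7, authorship ........
After op 3 (add_cursor(4)): buffer="xajjvnha" (len 8), cursors c1@0 c4@4 c2@7 c3@7, authorship ........
After op 4 (move_right): buffer="xajjvnha" (len 8), cursors c1@1 c4@5 c2@8 c3@8, authorship ........
After op 5 (delete): buffer="ajjn" (len 4), cursors c1@0 c4@3 c2@4 c3@4, authorship ....
After op 6 (move_right): buffer="ajjn" (len 4), cursors c1@1 c2@4 c3@4 c4@4, authorship ....
After op 7 (insert('f')): buffer="afjjnfff" (len 8), cursors c1@2 c2@8 c3@8 c4@8, authorship .1...234
After op 8 (delete): buffer="ajjn" (len 4), cursors c1@1 c2@4 c3@4 c4@4, authorship ....
After op 9 (insert('e')): buffer="aejjneee" (len 8), cursors c1@2 c2@8 c3@8 c4@8, authorship .1...234
Authorship (.=original, N=cursor N): . 1 . . . 2 3 4
Index 5: author = 2

Answer: cursor 2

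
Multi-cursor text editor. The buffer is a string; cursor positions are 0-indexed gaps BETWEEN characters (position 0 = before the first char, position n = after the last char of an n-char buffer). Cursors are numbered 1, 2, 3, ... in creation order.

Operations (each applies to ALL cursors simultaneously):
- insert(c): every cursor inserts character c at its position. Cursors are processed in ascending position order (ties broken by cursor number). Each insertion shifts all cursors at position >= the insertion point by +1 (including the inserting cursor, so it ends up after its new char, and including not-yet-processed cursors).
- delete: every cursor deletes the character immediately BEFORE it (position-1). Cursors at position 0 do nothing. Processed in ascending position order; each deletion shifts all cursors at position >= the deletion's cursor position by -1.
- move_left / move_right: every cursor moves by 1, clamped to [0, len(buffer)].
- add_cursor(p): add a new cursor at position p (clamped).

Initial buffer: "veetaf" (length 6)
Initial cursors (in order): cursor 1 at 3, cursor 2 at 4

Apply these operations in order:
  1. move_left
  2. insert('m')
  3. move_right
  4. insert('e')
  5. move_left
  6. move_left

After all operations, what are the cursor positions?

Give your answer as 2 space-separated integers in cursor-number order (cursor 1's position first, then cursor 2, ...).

Answer: 3 6

Derivation:
After op 1 (move_left): buffer="veetaf" (len 6), cursors c1@2 c2@3, authorship ......
After op 2 (insert('m')): buffer="vememtaf" (len 8), cursors c1@3 c2@5, authorship ..1.2...
After op 3 (move_right): buffer="vememtaf" (len 8), cursors c1@4 c2@6, authorship ..1.2...
After op 4 (insert('e')): buffer="vemeemteaf" (len 10), cursors c1@5 c2@8, authorship ..1.12.2..
After op 5 (move_left): buffer="vemeemteaf" (len 10), cursors c1@4 c2@7, authorship ..1.12.2..
After op 6 (move_left): buffer="vemeemteaf" (len 10), cursors c1@3 c2@6, authorship ..1.12.2..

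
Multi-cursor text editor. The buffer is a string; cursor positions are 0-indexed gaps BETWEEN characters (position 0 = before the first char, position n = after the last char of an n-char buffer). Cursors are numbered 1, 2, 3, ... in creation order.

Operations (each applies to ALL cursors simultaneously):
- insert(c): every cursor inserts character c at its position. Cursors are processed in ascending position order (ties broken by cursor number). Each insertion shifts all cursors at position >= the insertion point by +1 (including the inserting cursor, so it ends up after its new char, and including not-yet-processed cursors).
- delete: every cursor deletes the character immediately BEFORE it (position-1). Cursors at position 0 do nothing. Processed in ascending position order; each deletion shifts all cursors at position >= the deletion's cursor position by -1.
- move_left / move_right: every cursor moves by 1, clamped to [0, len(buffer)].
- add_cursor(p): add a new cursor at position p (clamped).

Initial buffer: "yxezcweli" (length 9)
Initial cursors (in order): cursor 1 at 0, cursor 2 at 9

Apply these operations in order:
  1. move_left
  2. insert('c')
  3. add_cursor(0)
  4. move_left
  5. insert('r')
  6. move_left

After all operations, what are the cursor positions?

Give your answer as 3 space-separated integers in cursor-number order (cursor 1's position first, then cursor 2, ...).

After op 1 (move_left): buffer="yxezcweli" (len 9), cursors c1@0 c2@8, authorship .........
After op 2 (insert('c')): buffer="cyxezcwelci" (len 11), cursors c1@1 c2@10, authorship 1........2.
After op 3 (add_cursor(0)): buffer="cyxezcwelci" (len 11), cursors c3@0 c1@1 c2@10, authorship 1........2.
After op 4 (move_left): buffer="cyxezcwelci" (len 11), cursors c1@0 c3@0 c2@9, authorship 1........2.
After op 5 (insert('r')): buffer="rrcyxezcwelrci" (len 14), cursors c1@2 c3@2 c2@12, authorship 131........22.
After op 6 (move_left): buffer="rrcyxezcwelrci" (len 14), cursors c1@1 c3@1 c2@11, authorship 131........22.

Answer: 1 11 1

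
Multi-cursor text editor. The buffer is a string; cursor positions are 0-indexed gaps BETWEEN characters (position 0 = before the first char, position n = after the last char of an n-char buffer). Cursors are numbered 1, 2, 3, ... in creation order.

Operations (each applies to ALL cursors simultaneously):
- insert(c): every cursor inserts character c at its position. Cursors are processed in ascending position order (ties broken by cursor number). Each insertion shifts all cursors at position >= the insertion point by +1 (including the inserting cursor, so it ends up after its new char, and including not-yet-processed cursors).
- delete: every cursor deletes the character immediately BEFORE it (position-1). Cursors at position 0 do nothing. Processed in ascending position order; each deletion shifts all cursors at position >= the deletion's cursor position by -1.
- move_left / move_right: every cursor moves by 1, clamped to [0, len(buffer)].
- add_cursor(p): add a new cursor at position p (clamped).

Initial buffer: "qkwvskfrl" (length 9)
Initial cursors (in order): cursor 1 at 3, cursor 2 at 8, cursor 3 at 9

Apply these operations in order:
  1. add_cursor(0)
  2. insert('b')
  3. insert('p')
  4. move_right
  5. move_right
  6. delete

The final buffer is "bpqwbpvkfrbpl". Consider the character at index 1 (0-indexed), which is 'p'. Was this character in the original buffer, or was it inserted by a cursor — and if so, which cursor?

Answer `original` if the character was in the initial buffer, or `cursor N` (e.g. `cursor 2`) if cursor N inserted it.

Answer: cursor 4

Derivation:
After op 1 (add_cursor(0)): buffer="qkwvskfrl" (len 9), cursors c4@0 c1@3 c2@8 c3@9, authorship .........
After op 2 (insert('b')): buffer="bqkwbvskfrblb" (len 13), cursors c4@1 c1@5 c2@11 c3@13, authorship 4...1.....2.3
After op 3 (insert('p')): buffer="bpqkwbpvskfrbplbp" (len 17), cursors c4@2 c1@7 c2@14 c3@17, authorship 44...11.....22.33
After op 4 (move_right): buffer="bpqkwbpvskfrbplbp" (len 17), cursors c4@3 c1@8 c2@15 c3@17, authorship 44...11.....22.33
After op 5 (move_right): buffer="bpqkwbpvskfrbplbp" (len 17), cursors c4@4 c1@9 c2@16 c3@17, authorship 44...11.....22.33
After op 6 (delete): buffer="bpqwbpvkfrbpl" (len 13), cursors c4@3 c1@7 c2@13 c3@13, authorship 44..11....22.
Authorship (.=original, N=cursor N): 4 4 . . 1 1 . . . . 2 2 .
Index 1: author = 4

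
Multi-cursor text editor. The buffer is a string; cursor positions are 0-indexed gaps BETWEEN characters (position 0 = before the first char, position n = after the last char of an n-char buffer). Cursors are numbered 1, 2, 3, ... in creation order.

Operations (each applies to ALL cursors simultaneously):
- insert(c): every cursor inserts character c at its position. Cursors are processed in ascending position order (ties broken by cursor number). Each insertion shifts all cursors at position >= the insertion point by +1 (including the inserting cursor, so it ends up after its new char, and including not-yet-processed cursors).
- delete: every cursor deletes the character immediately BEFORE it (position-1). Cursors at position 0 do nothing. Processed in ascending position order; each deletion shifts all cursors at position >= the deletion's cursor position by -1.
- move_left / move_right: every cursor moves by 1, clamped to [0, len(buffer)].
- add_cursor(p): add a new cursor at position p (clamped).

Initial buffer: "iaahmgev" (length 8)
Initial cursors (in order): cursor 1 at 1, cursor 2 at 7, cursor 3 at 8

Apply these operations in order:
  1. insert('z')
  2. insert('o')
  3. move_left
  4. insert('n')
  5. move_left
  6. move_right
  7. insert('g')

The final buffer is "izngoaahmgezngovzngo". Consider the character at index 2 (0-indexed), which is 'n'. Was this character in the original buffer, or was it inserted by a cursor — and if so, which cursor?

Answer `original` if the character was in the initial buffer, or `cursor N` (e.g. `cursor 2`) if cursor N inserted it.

After op 1 (insert('z')): buffer="izaahmgezvz" (len 11), cursors c1@2 c2@9 c3@11, authorship .1......2.3
After op 2 (insert('o')): buffer="izoaahmgezovzo" (len 14), cursors c1@3 c2@11 c3@14, authorship .11......22.33
After op 3 (move_left): buffer="izoaahmgezovzo" (len 14), cursors c1@2 c2@10 c3@13, authorship .11......22.33
After op 4 (insert('n')): buffer="iznoaahmgeznovzno" (len 17), cursors c1@3 c2@12 c3@16, authorship .111......222.333
After op 5 (move_left): buffer="iznoaahmgeznovzno" (len 17), cursors c1@2 c2@11 c3@15, authorship .111......222.333
After op 6 (move_right): buffer="iznoaahmgeznovzno" (len 17), cursors c1@3 c2@12 c3@16, authorship .111......222.333
After op 7 (insert('g')): buffer="izngoaahmgezngovzngo" (len 20), cursors c1@4 c2@14 c3@19, authorship .1111......2222.3333
Authorship (.=original, N=cursor N): . 1 1 1 1 . . . . . . 2 2 2 2 . 3 3 3 3
Index 2: author = 1

Answer: cursor 1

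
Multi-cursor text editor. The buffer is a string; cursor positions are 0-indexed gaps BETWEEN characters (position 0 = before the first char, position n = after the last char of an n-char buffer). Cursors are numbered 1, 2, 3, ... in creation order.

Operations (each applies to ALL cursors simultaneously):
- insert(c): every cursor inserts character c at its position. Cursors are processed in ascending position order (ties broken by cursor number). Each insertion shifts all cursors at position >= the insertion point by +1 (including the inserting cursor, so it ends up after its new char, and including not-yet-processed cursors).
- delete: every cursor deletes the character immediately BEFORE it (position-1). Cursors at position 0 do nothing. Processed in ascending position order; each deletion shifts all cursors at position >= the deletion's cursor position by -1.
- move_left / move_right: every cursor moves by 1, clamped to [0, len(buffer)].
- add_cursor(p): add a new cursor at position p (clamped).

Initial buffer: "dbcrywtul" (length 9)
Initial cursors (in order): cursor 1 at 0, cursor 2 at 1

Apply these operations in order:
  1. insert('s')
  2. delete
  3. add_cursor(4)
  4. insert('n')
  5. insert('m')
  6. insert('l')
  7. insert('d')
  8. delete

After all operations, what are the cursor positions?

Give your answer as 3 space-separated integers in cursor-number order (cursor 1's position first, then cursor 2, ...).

Answer: 3 7 13

Derivation:
After op 1 (insert('s')): buffer="sdsbcrywtul" (len 11), cursors c1@1 c2@3, authorship 1.2........
After op 2 (delete): buffer="dbcrywtul" (len 9), cursors c1@0 c2@1, authorship .........
After op 3 (add_cursor(4)): buffer="dbcrywtul" (len 9), cursors c1@0 c2@1 c3@4, authorship .........
After op 4 (insert('n')): buffer="ndnbcrnywtul" (len 12), cursors c1@1 c2@3 c3@7, authorship 1.2...3.....
After op 5 (insert('m')): buffer="nmdnmbcrnmywtul" (len 15), cursors c1@2 c2@5 c3@10, authorship 11.22...33.....
After op 6 (insert('l')): buffer="nmldnmlbcrnmlywtul" (len 18), cursors c1@3 c2@7 c3@13, authorship 111.222...333.....
After op 7 (insert('d')): buffer="nmlddnmldbcrnmldywtul" (len 21), cursors c1@4 c2@9 c3@16, authorship 1111.2222...3333.....
After op 8 (delete): buffer="nmldnmlbcrnmlywtul" (len 18), cursors c1@3 c2@7 c3@13, authorship 111.222...333.....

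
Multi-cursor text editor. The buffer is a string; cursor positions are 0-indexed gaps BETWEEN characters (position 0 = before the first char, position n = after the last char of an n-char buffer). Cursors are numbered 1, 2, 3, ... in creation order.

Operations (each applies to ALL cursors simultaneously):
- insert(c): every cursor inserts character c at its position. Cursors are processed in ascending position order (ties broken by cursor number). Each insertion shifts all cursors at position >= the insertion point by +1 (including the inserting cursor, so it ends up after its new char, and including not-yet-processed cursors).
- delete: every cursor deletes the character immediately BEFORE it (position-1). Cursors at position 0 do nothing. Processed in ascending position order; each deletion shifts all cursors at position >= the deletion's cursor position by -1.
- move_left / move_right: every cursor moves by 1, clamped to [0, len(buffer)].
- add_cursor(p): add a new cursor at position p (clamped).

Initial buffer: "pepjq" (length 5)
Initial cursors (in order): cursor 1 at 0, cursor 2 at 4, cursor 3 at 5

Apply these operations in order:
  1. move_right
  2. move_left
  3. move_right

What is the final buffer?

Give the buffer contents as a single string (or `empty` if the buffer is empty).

Answer: pepjq

Derivation:
After op 1 (move_right): buffer="pepjq" (len 5), cursors c1@1 c2@5 c3@5, authorship .....
After op 2 (move_left): buffer="pepjq" (len 5), cursors c1@0 c2@4 c3@4, authorship .....
After op 3 (move_right): buffer="pepjq" (len 5), cursors c1@1 c2@5 c3@5, authorship .....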